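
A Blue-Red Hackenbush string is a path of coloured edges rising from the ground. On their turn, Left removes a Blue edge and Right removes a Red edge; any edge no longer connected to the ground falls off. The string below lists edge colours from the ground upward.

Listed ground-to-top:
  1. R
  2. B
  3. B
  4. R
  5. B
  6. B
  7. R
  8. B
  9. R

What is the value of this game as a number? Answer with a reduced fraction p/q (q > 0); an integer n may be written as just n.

-75/256

value_1 [R]  L=[]  R=[0]  → -1
value_2 [RB]  L=[-1]  R=[0]  → -1/2
value_3 [RBB]  L=[-1 -1/2]  R=[0]  → -1/4
value_4 [RBBR]  L=[-1 -1/2]  R=[-1/4 0]  → -3/8
value_5 [RBBRB]  L=[-1 -1/2 -3/8]  R=[-1/4 0]  → -5/16
value_6 [RBBRBB]  L=[-1 -1/2 -3/8 -5/16]  R=[-1/4 0]  → -9/32
value_7 [RBBRBBR]  L=[-1 -1/2 -3/8 -5/16]  R=[-9/32 -1/4 0]  → -19/64
value_8 [RBBRBBRB]  L=[-1 -1/2 -3/8 -5/16 -19/64]  R=[-9/32 -1/4 0]  → -37/128
value_9 [RBBRBBRBR]  L=[-1 -1/2 -3/8 -5/16 -19/64]  R=[-37/128 -9/32 -1/4 0]  → -75/256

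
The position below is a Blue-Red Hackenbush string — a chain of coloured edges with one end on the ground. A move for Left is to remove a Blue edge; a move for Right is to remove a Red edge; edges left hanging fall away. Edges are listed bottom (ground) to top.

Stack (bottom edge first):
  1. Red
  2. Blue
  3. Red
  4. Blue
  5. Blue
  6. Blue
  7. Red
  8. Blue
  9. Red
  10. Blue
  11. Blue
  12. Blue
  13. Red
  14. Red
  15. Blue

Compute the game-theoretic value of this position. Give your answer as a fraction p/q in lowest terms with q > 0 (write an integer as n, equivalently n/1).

Build g(s[:k]) for k = 1..15, string s = Red Blue Red Blue Blue Blue Red Blue Red Blue Blue Blue Red Red Blue.
R: Left {  }, Right { 0 } -> simplest -1
RB: Left { -1 }, Right { 0 } -> simplest -1/2
RBR: Left { -1 }, Right { -1/2,0 } -> simplest -3/4
RBRB: Left { -1,-3/4 }, Right { -1/2,0 } -> simplest -5/8
RBRBB: Left { -1,-3/4,-5/8 }, Right { -1/2,0 } -> simplest -9/16
RBRBBB: Left { -1,-3/4,-5/8,-9/16 }, Right { -1/2,0 } -> simplest -17/32
RBRBBBR: Left { -1,-3/4,-5/8,-9/16 }, Right { -17/32,-1/2,0 } -> simplest -35/64
RBRBBBRB: Left { -1,-3/4,-5/8,-9/16,-35/64 }, Right { -17/32,-1/2,0 } -> simplest -69/128
RBRBBBRBR: Left { -1,-3/4,-5/8,-9/16,-35/64 }, Right { -69/128,-17/32,-1/2,0 } -> simplest -139/256
RBRBBBRBRB: Left { -1,-3/4,-5/8,-9/16,-35/64,-139/256 }, Right { -69/128,-17/32,-1/2,0 } -> simplest -277/512
RBRBBBRBRBB: Left { -1,-3/4,-5/8,-9/16,-35/64,-139/256,-277/512 }, Right { -69/128,-17/32,-1/2,0 } -> simplest -553/1024
RBRBBBRBRBBB: Left { -1,-3/4,-5/8,-9/16,-35/64,-139/256,-277/512,-553/1024 }, Right { -69/128,-17/32,-1/2,0 } -> simplest -1105/2048
RBRBBBRBRBBBR: Left { -1,-3/4,-5/8,-9/16,-35/64,-139/256,-277/512,-553/1024 }, Right { -1105/2048,-69/128,-17/32,-1/2,0 } -> simplest -2211/4096
RBRBBBRBRBBBRR: Left { -1,-3/4,-5/8,-9/16,-35/64,-139/256,-277/512,-553/1024 }, Right { -2211/4096,-1105/2048,-69/128,-17/32,-1/2,0 } -> simplest -4423/8192
RBRBBBRBRBBBRRB: Left { -1,-3/4,-5/8,-9/16,-35/64,-139/256,-277/512,-553/1024,-4423/8192 }, Right { -2211/4096,-1105/2048,-69/128,-17/32,-1/2,0 } -> simplest -8845/16384

-8845/16384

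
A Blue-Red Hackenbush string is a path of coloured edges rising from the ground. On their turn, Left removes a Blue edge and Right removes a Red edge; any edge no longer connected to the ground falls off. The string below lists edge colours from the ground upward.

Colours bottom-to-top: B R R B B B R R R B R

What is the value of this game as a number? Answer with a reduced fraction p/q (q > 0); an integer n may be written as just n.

453/1024

1 of 11 · B · max L 0 · min R +∞ — 1
2 of 11 · BR · max L 0 · min R 1 — 1/2
3 of 11 · BRR · max L 0 · min R 1/2 — 1/4
4 of 11 · BRRB · max L 1/4 · min R 1/2 — 3/8
5 of 11 · BRRBB · max L 3/8 · min R 1/2 — 7/16
6 of 11 · BRRBBB · max L 7/16 · min R 1/2 — 15/32
7 of 11 · BRRBBBR · max L 7/16 · min R 15/32 — 29/64
8 of 11 · BRRBBBRR · max L 7/16 · min R 29/64 — 57/128
9 of 11 · BRRBBBRRR · max L 7/16 · min R 57/128 — 113/256
10 of 11 · BRRBBBRRRB · max L 113/256 · min R 57/128 — 227/512
11 of 11 · BRRBBBRRRBR · max L 113/256 · min R 227/512 — 453/1024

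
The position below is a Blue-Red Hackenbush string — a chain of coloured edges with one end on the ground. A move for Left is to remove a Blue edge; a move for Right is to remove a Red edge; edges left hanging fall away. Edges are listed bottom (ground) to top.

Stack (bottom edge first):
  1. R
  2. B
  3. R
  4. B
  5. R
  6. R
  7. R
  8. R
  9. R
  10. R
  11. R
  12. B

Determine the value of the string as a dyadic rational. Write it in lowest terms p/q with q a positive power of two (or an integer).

edge 1 of 12 (R): { (no moves) | 0 } = -1
edge 2 of 12 (B): { -1 | 0 } = -1/2
edge 3 of 12 (R): { -1 | -1/2,0 } = -3/4
edge 4 of 12 (B): { -1,-3/4 | -1/2,0 } = -5/8
edge 5 of 12 (R): { -1,-3/4 | -5/8,-1/2,0 } = -11/16
edge 6 of 12 (R): { -1,-3/4 | -11/16,-5/8,-1/2,0 } = -23/32
edge 7 of 12 (R): { -1,-3/4 | -23/32,-11/16,-5/8,-1/2,0 } = -47/64
edge 8 of 12 (R): { -1,-3/4 | -47/64,-23/32,-11/16,-5/8,-1/2,0 } = -95/128
edge 9 of 12 (R): { -1,-3/4 | -95/128,-47/64,-23/32,-11/16,-5/8,-1/2,0 } = -191/256
edge 10 of 12 (R): { -1,-3/4 | -191/256,-95/128,-47/64,-23/32,-11/16,-5/8,-1/2,0 } = -383/512
edge 11 of 12 (R): { -1,-3/4 | -383/512,-191/256,-95/128,-47/64,-23/32,-11/16,-5/8,-1/2,0 } = -767/1024
edge 12 of 12 (B): { -1,-3/4,-767/1024 | -383/512,-191/256,-95/128,-47/64,-23/32,-11/16,-5/8,-1/2,0 } = -1533/2048

-1533/2048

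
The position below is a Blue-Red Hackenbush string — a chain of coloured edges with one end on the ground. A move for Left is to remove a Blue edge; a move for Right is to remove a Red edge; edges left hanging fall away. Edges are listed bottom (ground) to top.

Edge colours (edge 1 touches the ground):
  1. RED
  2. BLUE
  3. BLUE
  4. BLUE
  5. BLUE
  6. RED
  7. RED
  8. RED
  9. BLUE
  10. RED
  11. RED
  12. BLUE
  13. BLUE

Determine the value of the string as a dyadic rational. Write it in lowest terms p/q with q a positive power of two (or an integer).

-473/4096

value_1 [R]  L=[none]  R=[0]  gives -1
value_2 [RB]  L=[-1]  R=[0]  gives -1/2
value_3 [RBB]  L=[-1 -1/2]  R=[0]  gives -1/4
value_4 [RBBB]  L=[-1 -1/2 -1/4]  R=[0]  gives -1/8
value_5 [RBBBB]  L=[-1 -1/2 -1/4 -1/8]  R=[0]  gives -1/16
value_6 [RBBBBR]  L=[-1 -1/2 -1/4 -1/8]  R=[-1/16 0]  gives -3/32
value_7 [RBBBBRR]  L=[-1 -1/2 -1/4 -1/8]  R=[-3/32 -1/16 0]  gives -7/64
value_8 [RBBBBRRR]  L=[-1 -1/2 -1/4 -1/8]  R=[-7/64 -3/32 -1/16 0]  gives -15/128
value_9 [RBBBBRRRB]  L=[-1 -1/2 -1/4 -1/8 -15/128]  R=[-7/64 -3/32 -1/16 0]  gives -29/256
value_10 [RBBBBRRRBR]  L=[-1 -1/2 -1/4 -1/8 -15/128]  R=[-29/256 -7/64 -3/32 -1/16 0]  gives -59/512
value_11 [RBBBBRRRBRR]  L=[-1 -1/2 -1/4 -1/8 -15/128]  R=[-59/512 -29/256 -7/64 -3/32 -1/16 0]  gives -119/1024
value_12 [RBBBBRRRBRRB]  L=[-1 -1/2 -1/4 -1/8 -15/128 -119/1024]  R=[-59/512 -29/256 -7/64 -3/32 -1/16 0]  gives -237/2048
value_13 [RBBBBRRRBRRBB]  L=[-1 -1/2 -1/4 -1/8 -15/128 -119/1024 -237/2048]  R=[-59/512 -29/256 -7/64 -3/32 -1/16 0]  gives -473/4096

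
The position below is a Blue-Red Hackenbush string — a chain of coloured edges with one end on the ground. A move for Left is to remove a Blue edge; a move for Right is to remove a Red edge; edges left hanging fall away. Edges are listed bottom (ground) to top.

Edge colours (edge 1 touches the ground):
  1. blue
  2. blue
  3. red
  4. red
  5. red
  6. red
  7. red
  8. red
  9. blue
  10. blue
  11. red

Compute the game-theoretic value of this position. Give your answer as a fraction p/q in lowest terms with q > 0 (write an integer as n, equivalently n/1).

525/512

Build G(s[:k]) for k = 1..11, string s = blue blue red red red red red red blue blue red.
edge 1 of 11 (blue): { 0 | none } gives 1
edge 2 of 11 (blue): { 0, 1 | none } gives 2
edge 3 of 11 (red): { 0, 1 | 2 } gives 3/2
edge 4 of 11 (red): { 0, 1 | 3/2, 2 } gives 5/4
edge 5 of 11 (red): { 0, 1 | 5/4, 3/2, 2 } gives 9/8
edge 6 of 11 (red): { 0, 1 | 9/8, 5/4, 3/2, 2 } gives 17/16
edge 7 of 11 (red): { 0, 1 | 17/16, 9/8, 5/4, 3/2, 2 } gives 33/32
edge 8 of 11 (red): { 0, 1 | 33/32, 17/16, 9/8, 5/4, 3/2, 2 } gives 65/64
edge 9 of 11 (blue): { 0, 1, 65/64 | 33/32, 17/16, 9/8, 5/4, 3/2, 2 } gives 131/128
edge 10 of 11 (blue): { 0, 1, 65/64, 131/128 | 33/32, 17/16, 9/8, 5/4, 3/2, 2 } gives 263/256
edge 11 of 11 (red): { 0, 1, 65/64, 131/128 | 263/256, 33/32, 17/16, 9/8, 5/4, 3/2, 2 } gives 525/512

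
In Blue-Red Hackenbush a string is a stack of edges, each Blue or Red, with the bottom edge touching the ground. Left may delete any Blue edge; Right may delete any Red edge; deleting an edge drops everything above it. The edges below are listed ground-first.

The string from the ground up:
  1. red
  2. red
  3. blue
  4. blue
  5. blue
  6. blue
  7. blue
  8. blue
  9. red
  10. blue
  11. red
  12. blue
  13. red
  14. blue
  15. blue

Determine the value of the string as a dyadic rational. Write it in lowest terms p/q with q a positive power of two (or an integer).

-8361/8192

edge 1 of 15 (red): { none | 0 } gives -1
edge 2 of 15 (red): { none | -1; 0 } gives -2
edge 3 of 15 (blue): { -2 | -1; 0 } gives -3/2
edge 4 of 15 (blue): { -2; -3/2 | -1; 0 } gives -5/4
edge 5 of 15 (blue): { -2; -3/2; -5/4 | -1; 0 } gives -9/8
edge 6 of 15 (blue): { -2; -3/2; -5/4; -9/8 | -1; 0 } gives -17/16
edge 7 of 15 (blue): { -2; -3/2; -5/4; -9/8; -17/16 | -1; 0 } gives -33/32
edge 8 of 15 (blue): { -2; -3/2; -5/4; -9/8; -17/16; -33/32 | -1; 0 } gives -65/64
edge 9 of 15 (red): { -2; -3/2; -5/4; -9/8; -17/16; -33/32 | -65/64; -1; 0 } gives -131/128
edge 10 of 15 (blue): { -2; -3/2; -5/4; -9/8; -17/16; -33/32; -131/128 | -65/64; -1; 0 } gives -261/256
edge 11 of 15 (red): { -2; -3/2; -5/4; -9/8; -17/16; -33/32; -131/128 | -261/256; -65/64; -1; 0 } gives -523/512
edge 12 of 15 (blue): { -2; -3/2; -5/4; -9/8; -17/16; -33/32; -131/128; -523/512 | -261/256; -65/64; -1; 0 } gives -1045/1024
edge 13 of 15 (red): { -2; -3/2; -5/4; -9/8; -17/16; -33/32; -131/128; -523/512 | -1045/1024; -261/256; -65/64; -1; 0 } gives -2091/2048
edge 14 of 15 (blue): { -2; -3/2; -5/4; -9/8; -17/16; -33/32; -131/128; -523/512; -2091/2048 | -1045/1024; -261/256; -65/64; -1; 0 } gives -4181/4096
edge 15 of 15 (blue): { -2; -3/2; -5/4; -9/8; -17/16; -33/32; -131/128; -523/512; -2091/2048; -4181/4096 | -1045/1024; -261/256; -65/64; -1; 0 } gives -8361/8192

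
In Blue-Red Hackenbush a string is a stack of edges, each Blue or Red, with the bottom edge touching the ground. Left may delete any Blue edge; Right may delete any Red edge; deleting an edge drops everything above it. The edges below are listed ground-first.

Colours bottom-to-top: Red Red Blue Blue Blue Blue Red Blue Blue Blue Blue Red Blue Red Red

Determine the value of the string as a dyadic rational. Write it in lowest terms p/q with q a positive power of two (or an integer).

-8727/8192

Prefix values for Red Red Blue Blue Blue Blue Red Blue Blue Blue Blue Red Blue Red Red via {L|R} + simplicity:
1 of 15 · R · max L −∞ · min R 0 gives -1
2 of 15 · RR · max L −∞ · min R -1 gives -2
3 of 15 · RRB · max L -2 · min R -1 gives -3/2
4 of 15 · RRBB · max L -3/2 · min R -1 gives -5/4
5 of 15 · RRBBB · max L -5/4 · min R -1 gives -9/8
6 of 15 · RRBBBB · max L -9/8 · min R -1 gives -17/16
7 of 15 · RRBBBBR · max L -9/8 · min R -17/16 gives -35/32
8 of 15 · RRBBBBRB · max L -35/32 · min R -17/16 gives -69/64
9 of 15 · RRBBBBRBB · max L -69/64 · min R -17/16 gives -137/128
10 of 15 · RRBBBBRBBB · max L -137/128 · min R -17/16 gives -273/256
11 of 15 · RRBBBBRBBBB · max L -273/256 · min R -17/16 gives -545/512
12 of 15 · RRBBBBRBBBBR · max L -273/256 · min R -545/512 gives -1091/1024
13 of 15 · RRBBBBRBBBBRB · max L -1091/1024 · min R -545/512 gives -2181/2048
14 of 15 · RRBBBBRBBBBRBR · max L -1091/1024 · min R -2181/2048 gives -4363/4096
15 of 15 · RRBBBBRBBBBRBRR · max L -1091/1024 · min R -4363/4096 gives -8727/8192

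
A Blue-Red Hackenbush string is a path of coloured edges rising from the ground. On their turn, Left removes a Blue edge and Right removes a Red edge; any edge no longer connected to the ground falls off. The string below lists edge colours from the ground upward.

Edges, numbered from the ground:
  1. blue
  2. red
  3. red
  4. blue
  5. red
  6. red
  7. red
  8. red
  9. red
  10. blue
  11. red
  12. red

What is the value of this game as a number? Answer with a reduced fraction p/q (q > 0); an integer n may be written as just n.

521/2048

edge 1 of 12 (blue): { 0 | — } so 1
edge 2 of 12 (red): { 0 | 1 } so 1/2
edge 3 of 12 (red): { 0 | 1/2; 1 } so 1/4
edge 4 of 12 (blue): { 0; 1/4 | 1/2; 1 } so 3/8
edge 5 of 12 (red): { 0; 1/4 | 3/8; 1/2; 1 } so 5/16
edge 6 of 12 (red): { 0; 1/4 | 5/16; 3/8; 1/2; 1 } so 9/32
edge 7 of 12 (red): { 0; 1/4 | 9/32; 5/16; 3/8; 1/2; 1 } so 17/64
edge 8 of 12 (red): { 0; 1/4 | 17/64; 9/32; 5/16; 3/8; 1/2; 1 } so 33/128
edge 9 of 12 (red): { 0; 1/4 | 33/128; 17/64; 9/32; 5/16; 3/8; 1/2; 1 } so 65/256
edge 10 of 12 (blue): { 0; 1/4; 65/256 | 33/128; 17/64; 9/32; 5/16; 3/8; 1/2; 1 } so 131/512
edge 11 of 12 (red): { 0; 1/4; 65/256 | 131/512; 33/128; 17/64; 9/32; 5/16; 3/8; 1/2; 1 } so 261/1024
edge 12 of 12 (red): { 0; 1/4; 65/256 | 261/1024; 131/512; 33/128; 17/64; 9/32; 5/16; 3/8; 1/2; 1 } so 521/2048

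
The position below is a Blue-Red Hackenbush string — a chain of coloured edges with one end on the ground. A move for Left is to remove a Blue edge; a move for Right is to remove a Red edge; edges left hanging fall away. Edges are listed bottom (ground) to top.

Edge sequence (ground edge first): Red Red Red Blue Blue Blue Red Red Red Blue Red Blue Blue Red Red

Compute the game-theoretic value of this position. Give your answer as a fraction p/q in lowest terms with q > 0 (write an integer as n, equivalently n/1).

-9127/4096

Prefix values for Red Red Red Blue Blue Blue Red Red Red Blue Red Blue Blue Red Red via {L|R} + simplicity:
R: Left {  }, Right { 0 } → simplest -1
RR: Left {  }, Right { -1; 0 } → simplest -2
RRR: Left {  }, Right { -2; -1; 0 } → simplest -3
RRRB: Left { -3 }, Right { -2; -1; 0 } → simplest -5/2
RRRBB: Left { -3; -5/2 }, Right { -2; -1; 0 } → simplest -9/4
RRRBBB: Left { -3; -5/2; -9/4 }, Right { -2; -1; 0 } → simplest -17/8
RRRBBBR: Left { -3; -5/2; -9/4 }, Right { -17/8; -2; -1; 0 } → simplest -35/16
RRRBBBRR: Left { -3; -5/2; -9/4 }, Right { -35/16; -17/8; -2; -1; 0 } → simplest -71/32
RRRBBBRRR: Left { -3; -5/2; -9/4 }, Right { -71/32; -35/16; -17/8; -2; -1; 0 } → simplest -143/64
RRRBBBRRRB: Left { -3; -5/2; -9/4; -143/64 }, Right { -71/32; -35/16; -17/8; -2; -1; 0 } → simplest -285/128
RRRBBBRRRBR: Left { -3; -5/2; -9/4; -143/64 }, Right { -285/128; -71/32; -35/16; -17/8; -2; -1; 0 } → simplest -571/256
RRRBBBRRRBRB: Left { -3; -5/2; -9/4; -143/64; -571/256 }, Right { -285/128; -71/32; -35/16; -17/8; -2; -1; 0 } → simplest -1141/512
RRRBBBRRRBRBB: Left { -3; -5/2; -9/4; -143/64; -571/256; -1141/512 }, Right { -285/128; -71/32; -35/16; -17/8; -2; -1; 0 } → simplest -2281/1024
RRRBBBRRRBRBBR: Left { -3; -5/2; -9/4; -143/64; -571/256; -1141/512 }, Right { -2281/1024; -285/128; -71/32; -35/16; -17/8; -2; -1; 0 } → simplest -4563/2048
RRRBBBRRRBRBBRR: Left { -3; -5/2; -9/4; -143/64; -571/256; -1141/512 }, Right { -4563/2048; -2281/1024; -285/128; -71/32; -35/16; -17/8; -2; -1; 0 } → simplest -9127/4096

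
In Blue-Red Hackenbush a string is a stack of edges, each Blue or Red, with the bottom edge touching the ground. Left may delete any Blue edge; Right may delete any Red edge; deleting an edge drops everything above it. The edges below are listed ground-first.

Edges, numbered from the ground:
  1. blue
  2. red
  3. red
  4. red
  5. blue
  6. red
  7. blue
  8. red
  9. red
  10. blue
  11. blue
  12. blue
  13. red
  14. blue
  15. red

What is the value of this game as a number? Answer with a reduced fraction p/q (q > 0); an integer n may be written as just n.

edge 1 of 15 (blue): { 0 | none } -> 1
edge 2 of 15 (red): { 0 | 1 } -> 1/2
edge 3 of 15 (red): { 0 | 1/2, 1 } -> 1/4
edge 4 of 15 (red): { 0 | 1/4, 1/2, 1 } -> 1/8
edge 5 of 15 (blue): { 0, 1/8 | 1/4, 1/2, 1 } -> 3/16
edge 6 of 15 (red): { 0, 1/8 | 3/16, 1/4, 1/2, 1 } -> 5/32
edge 7 of 15 (blue): { 0, 1/8, 5/32 | 3/16, 1/4, 1/2, 1 } -> 11/64
edge 8 of 15 (red): { 0, 1/8, 5/32 | 11/64, 3/16, 1/4, 1/2, 1 } -> 21/128
edge 9 of 15 (red): { 0, 1/8, 5/32 | 21/128, 11/64, 3/16, 1/4, 1/2, 1 } -> 41/256
edge 10 of 15 (blue): { 0, 1/8, 5/32, 41/256 | 21/128, 11/64, 3/16, 1/4, 1/2, 1 } -> 83/512
edge 11 of 15 (blue): { 0, 1/8, 5/32, 41/256, 83/512 | 21/128, 11/64, 3/16, 1/4, 1/2, 1 } -> 167/1024
edge 12 of 15 (blue): { 0, 1/8, 5/32, 41/256, 83/512, 167/1024 | 21/128, 11/64, 3/16, 1/4, 1/2, 1 } -> 335/2048
edge 13 of 15 (red): { 0, 1/8, 5/32, 41/256, 83/512, 167/1024 | 335/2048, 21/128, 11/64, 3/16, 1/4, 1/2, 1 } -> 669/4096
edge 14 of 15 (blue): { 0, 1/8, 5/32, 41/256, 83/512, 167/1024, 669/4096 | 335/2048, 21/128, 11/64, 3/16, 1/4, 1/2, 1 } -> 1339/8192
edge 15 of 15 (red): { 0, 1/8, 5/32, 41/256, 83/512, 167/1024, 669/4096 | 1339/8192, 335/2048, 21/128, 11/64, 3/16, 1/4, 1/2, 1 } -> 2677/16384

2677/16384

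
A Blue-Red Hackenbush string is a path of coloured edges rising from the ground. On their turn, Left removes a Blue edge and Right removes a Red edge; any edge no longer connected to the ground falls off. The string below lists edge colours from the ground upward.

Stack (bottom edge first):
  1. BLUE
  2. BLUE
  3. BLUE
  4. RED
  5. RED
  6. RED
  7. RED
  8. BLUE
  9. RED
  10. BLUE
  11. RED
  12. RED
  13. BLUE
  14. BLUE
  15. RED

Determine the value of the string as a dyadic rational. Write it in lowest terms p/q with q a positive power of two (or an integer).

Recurse on prefixes of the 15-edge string BLUE BLUE BLUE RED RED RED RED BLUE RED BLUE RED RED BLUE BLUE RED:
edge 1 of 15 (BLUE): { 0 | (no moves) } → 1
edge 2 of 15 (BLUE): { 0,1 | (no moves) } → 2
edge 3 of 15 (BLUE): { 0,1,2 | (no moves) } → 3
edge 4 of 15 (RED): { 0,1,2 | 3 } → 5/2
edge 5 of 15 (RED): { 0,1,2 | 5/2,3 } → 9/4
edge 6 of 15 (RED): { 0,1,2 | 9/4,5/2,3 } → 17/8
edge 7 of 15 (RED): { 0,1,2 | 17/8,9/4,5/2,3 } → 33/16
edge 8 of 15 (BLUE): { 0,1,2,33/16 | 17/8,9/4,5/2,3 } → 67/32
edge 9 of 15 (RED): { 0,1,2,33/16 | 67/32,17/8,9/4,5/2,3 } → 133/64
edge 10 of 15 (BLUE): { 0,1,2,33/16,133/64 | 67/32,17/8,9/4,5/2,3 } → 267/128
edge 11 of 15 (RED): { 0,1,2,33/16,133/64 | 267/128,67/32,17/8,9/4,5/2,3 } → 533/256
edge 12 of 15 (RED): { 0,1,2,33/16,133/64 | 533/256,267/128,67/32,17/8,9/4,5/2,3 } → 1065/512
edge 13 of 15 (BLUE): { 0,1,2,33/16,133/64,1065/512 | 533/256,267/128,67/32,17/8,9/4,5/2,3 } → 2131/1024
edge 14 of 15 (BLUE): { 0,1,2,33/16,133/64,1065/512,2131/1024 | 533/256,267/128,67/32,17/8,9/4,5/2,3 } → 4263/2048
edge 15 of 15 (RED): { 0,1,2,33/16,133/64,1065/512,2131/1024 | 4263/2048,533/256,267/128,67/32,17/8,9/4,5/2,3 } → 8525/4096

8525/4096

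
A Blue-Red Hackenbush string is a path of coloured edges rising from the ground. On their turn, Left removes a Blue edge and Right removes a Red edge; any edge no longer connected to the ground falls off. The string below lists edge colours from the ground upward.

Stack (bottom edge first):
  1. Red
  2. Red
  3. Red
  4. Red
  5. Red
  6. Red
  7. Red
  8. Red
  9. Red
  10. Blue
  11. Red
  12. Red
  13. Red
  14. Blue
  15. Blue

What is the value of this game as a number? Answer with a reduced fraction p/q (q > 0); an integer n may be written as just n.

-569/64

g(R) = { none | 0 } ⇒ -1
g(RR) = { none | -1, 0 } ⇒ -2
g(RRR) = { none | -2, -1, 0 } ⇒ -3
g(RRRR) = { none | -3, -2, -1, 0 } ⇒ -4
g(RRRRR) = { none | -4, -3, -2, -1, 0 } ⇒ -5
g(RRRRRR) = { none | -5, -4, -3, -2, -1, 0 } ⇒ -6
g(RRRRRRR) = { none | -6, -5, -4, -3, -2, -1, 0 } ⇒ -7
g(RRRRRRRR) = { none | -7, -6, -5, -4, -3, -2, -1, 0 } ⇒ -8
g(RRRRRRRRR) = { none | -8, -7, -6, -5, -4, -3, -2, -1, 0 } ⇒ -9
g(RRRRRRRRRB) = { -9 | -8, -7, -6, -5, -4, -3, -2, -1, 0 } ⇒ -17/2
g(RRRRRRRRRBR) = { -9 | -17/2, -8, -7, -6, -5, -4, -3, -2, -1, 0 } ⇒ -35/4
g(RRRRRRRRRBRR) = { -9 | -35/4, -17/2, -8, -7, -6, -5, -4, -3, -2, -1, 0 } ⇒ -71/8
g(RRRRRRRRRBRRR) = { -9 | -71/8, -35/4, -17/2, -8, -7, -6, -5, -4, -3, -2, -1, 0 } ⇒ -143/16
g(RRRRRRRRRBRRRB) = { -9, -143/16 | -71/8, -35/4, -17/2, -8, -7, -6, -5, -4, -3, -2, -1, 0 } ⇒ -285/32
g(RRRRRRRRRBRRRBB) = { -9, -143/16, -285/32 | -71/8, -35/4, -17/2, -8, -7, -6, -5, -4, -3, -2, -1, 0 } ⇒ -569/64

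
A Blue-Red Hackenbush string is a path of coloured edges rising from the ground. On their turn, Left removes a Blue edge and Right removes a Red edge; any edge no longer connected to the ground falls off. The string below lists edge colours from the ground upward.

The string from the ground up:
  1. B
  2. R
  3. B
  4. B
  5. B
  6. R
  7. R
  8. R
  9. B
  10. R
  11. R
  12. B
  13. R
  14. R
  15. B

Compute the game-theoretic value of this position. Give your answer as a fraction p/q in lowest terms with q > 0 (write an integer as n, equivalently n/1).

Prefix values for B R B B B R R R B R R B R R B via {L|R} + simplicity:
step 1: add B to get B; options L={ 0 } R={ (no moves) } -> 1
step 2: add R to get BR; options L={ 0 } R={ 1 } -> 1/2
step 3: add B to get BRB; options L={ 0 1/2 } R={ 1 } -> 3/4
step 4: add B to get BRBB; options L={ 0 1/2 3/4 } R={ 1 } -> 7/8
step 5: add B to get BRBBB; options L={ 0 1/2 3/4 7/8 } R={ 1 } -> 15/16
step 6: add R to get BRBBBR; options L={ 0 1/2 3/4 7/8 } R={ 15/16 1 } -> 29/32
step 7: add R to get BRBBBRR; options L={ 0 1/2 3/4 7/8 } R={ 29/32 15/16 1 } -> 57/64
step 8: add R to get BRBBBRRR; options L={ 0 1/2 3/4 7/8 } R={ 57/64 29/32 15/16 1 } -> 113/128
step 9: add B to get BRBBBRRRB; options L={ 0 1/2 3/4 7/8 113/128 } R={ 57/64 29/32 15/16 1 } -> 227/256
step 10: add R to get BRBBBRRRBR; options L={ 0 1/2 3/4 7/8 113/128 } R={ 227/256 57/64 29/32 15/16 1 } -> 453/512
step 11: add R to get BRBBBRRRBRR; options L={ 0 1/2 3/4 7/8 113/128 } R={ 453/512 227/256 57/64 29/32 15/16 1 } -> 905/1024
step 12: add B to get BRBBBRRRBRRB; options L={ 0 1/2 3/4 7/8 113/128 905/1024 } R={ 453/512 227/256 57/64 29/32 15/16 1 } -> 1811/2048
step 13: add R to get BRBBBRRRBRRBR; options L={ 0 1/2 3/4 7/8 113/128 905/1024 } R={ 1811/2048 453/512 227/256 57/64 29/32 15/16 1 } -> 3621/4096
step 14: add R to get BRBBBRRRBRRBRR; options L={ 0 1/2 3/4 7/8 113/128 905/1024 } R={ 3621/4096 1811/2048 453/512 227/256 57/64 29/32 15/16 1 } -> 7241/8192
step 15: add B to get BRBBBRRRBRRBRRB; options L={ 0 1/2 3/4 7/8 113/128 905/1024 7241/8192 } R={ 3621/4096 1811/2048 453/512 227/256 57/64 29/32 15/16 1 } -> 14483/16384

14483/16384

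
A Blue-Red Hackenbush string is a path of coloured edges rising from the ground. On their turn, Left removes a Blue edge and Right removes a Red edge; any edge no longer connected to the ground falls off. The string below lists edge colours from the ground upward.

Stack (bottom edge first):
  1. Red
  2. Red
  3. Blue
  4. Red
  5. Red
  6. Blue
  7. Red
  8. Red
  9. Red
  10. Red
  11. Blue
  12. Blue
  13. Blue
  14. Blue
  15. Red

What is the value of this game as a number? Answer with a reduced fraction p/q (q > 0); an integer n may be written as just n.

-15299/8192

Build G(s[:k]) for k = 1..15, string s = Red Red Blue Red Red Blue Red Red Red Red Blue Blue Blue Blue Red.
step 1: add Red to get R; options L={ — } R={ 0 } — -1
step 2: add Red to get RR; options L={ — } R={ -1,0 } — -2
step 3: add Blue to get RRB; options L={ -2 } R={ -1,0 } — -3/2
step 4: add Red to get RRBR; options L={ -2 } R={ -3/2,-1,0 } — -7/4
step 5: add Red to get RRBRR; options L={ -2 } R={ -7/4,-3/2,-1,0 } — -15/8
step 6: add Blue to get RRBRRB; options L={ -2,-15/8 } R={ -7/4,-3/2,-1,0 } — -29/16
step 7: add Red to get RRBRRBR; options L={ -2,-15/8 } R={ -29/16,-7/4,-3/2,-1,0 } — -59/32
step 8: add Red to get RRBRRBRR; options L={ -2,-15/8 } R={ -59/32,-29/16,-7/4,-3/2,-1,0 } — -119/64
step 9: add Red to get RRBRRBRRR; options L={ -2,-15/8 } R={ -119/64,-59/32,-29/16,-7/4,-3/2,-1,0 } — -239/128
step 10: add Red to get RRBRRBRRRR; options L={ -2,-15/8 } R={ -239/128,-119/64,-59/32,-29/16,-7/4,-3/2,-1,0 } — -479/256
step 11: add Blue to get RRBRRBRRRRB; options L={ -2,-15/8,-479/256 } R={ -239/128,-119/64,-59/32,-29/16,-7/4,-3/2,-1,0 } — -957/512
step 12: add Blue to get RRBRRBRRRRBB; options L={ -2,-15/8,-479/256,-957/512 } R={ -239/128,-119/64,-59/32,-29/16,-7/4,-3/2,-1,0 } — -1913/1024
step 13: add Blue to get RRBRRBRRRRBBB; options L={ -2,-15/8,-479/256,-957/512,-1913/1024 } R={ -239/128,-119/64,-59/32,-29/16,-7/4,-3/2,-1,0 } — -3825/2048
step 14: add Blue to get RRBRRBRRRRBBBB; options L={ -2,-15/8,-479/256,-957/512,-1913/1024,-3825/2048 } R={ -239/128,-119/64,-59/32,-29/16,-7/4,-3/2,-1,0 } — -7649/4096
step 15: add Red to get RRBRRBRRRRBBBBR; options L={ -2,-15/8,-479/256,-957/512,-1913/1024,-3825/2048 } R={ -7649/4096,-239/128,-119/64,-59/32,-29/16,-7/4,-3/2,-1,0 } — -15299/8192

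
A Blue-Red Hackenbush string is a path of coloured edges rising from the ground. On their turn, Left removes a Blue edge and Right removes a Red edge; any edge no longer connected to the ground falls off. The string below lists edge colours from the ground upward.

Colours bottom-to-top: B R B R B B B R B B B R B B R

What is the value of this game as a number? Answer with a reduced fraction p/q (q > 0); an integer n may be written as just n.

12013/16384

Prefix values for B R B R B B B R B B B R B B R via {L|R} + simplicity:
step 1: add B to get B; options L={ 0 } R={ ∅ } = 1
step 2: add R to get BR; options L={ 0 } R={ 1 } = 1/2
step 3: add B to get BRB; options L={ 0, 1/2 } R={ 1 } = 3/4
step 4: add R to get BRBR; options L={ 0, 1/2 } R={ 3/4, 1 } = 5/8
step 5: add B to get BRBRB; options L={ 0, 1/2, 5/8 } R={ 3/4, 1 } = 11/16
step 6: add B to get BRBRBB; options L={ 0, 1/2, 5/8, 11/16 } R={ 3/4, 1 } = 23/32
step 7: add B to get BRBRBBB; options L={ 0, 1/2, 5/8, 11/16, 23/32 } R={ 3/4, 1 } = 47/64
step 8: add R to get BRBRBBBR; options L={ 0, 1/2, 5/8, 11/16, 23/32 } R={ 47/64, 3/4, 1 } = 93/128
step 9: add B to get BRBRBBBRB; options L={ 0, 1/2, 5/8, 11/16, 23/32, 93/128 } R={ 47/64, 3/4, 1 } = 187/256
step 10: add B to get BRBRBBBRBB; options L={ 0, 1/2, 5/8, 11/16, 23/32, 93/128, 187/256 } R={ 47/64, 3/4, 1 } = 375/512
step 11: add B to get BRBRBBBRBBB; options L={ 0, 1/2, 5/8, 11/16, 23/32, 93/128, 187/256, 375/512 } R={ 47/64, 3/4, 1 } = 751/1024
step 12: add R to get BRBRBBBRBBBR; options L={ 0, 1/2, 5/8, 11/16, 23/32, 93/128, 187/256, 375/512 } R={ 751/1024, 47/64, 3/4, 1 } = 1501/2048
step 13: add B to get BRBRBBBRBBBRB; options L={ 0, 1/2, 5/8, 11/16, 23/32, 93/128, 187/256, 375/512, 1501/2048 } R={ 751/1024, 47/64, 3/4, 1 } = 3003/4096
step 14: add B to get BRBRBBBRBBBRBB; options L={ 0, 1/2, 5/8, 11/16, 23/32, 93/128, 187/256, 375/512, 1501/2048, 3003/4096 } R={ 751/1024, 47/64, 3/4, 1 } = 6007/8192
step 15: add R to get BRBRBBBRBBBRBBR; options L={ 0, 1/2, 5/8, 11/16, 23/32, 93/128, 187/256, 375/512, 1501/2048, 3003/4096 } R={ 6007/8192, 751/1024, 47/64, 3/4, 1 } = 12013/16384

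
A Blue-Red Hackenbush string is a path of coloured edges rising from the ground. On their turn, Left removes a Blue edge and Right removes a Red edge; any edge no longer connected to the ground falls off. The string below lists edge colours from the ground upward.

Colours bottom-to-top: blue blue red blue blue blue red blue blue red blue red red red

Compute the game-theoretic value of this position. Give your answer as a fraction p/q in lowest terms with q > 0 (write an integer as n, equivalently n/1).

v_1 [b]  L=[0]  R=[·]  -> 1
v_2 [bb]  L=[0; 1]  R=[·]  -> 2
v_3 [bbr]  L=[0; 1]  R=[2]  -> 3/2
v_4 [bbrb]  L=[0; 1; 3/2]  R=[2]  -> 7/4
v_5 [bbrbb]  L=[0; 1; 3/2; 7/4]  R=[2]  -> 15/8
v_6 [bbrbbb]  L=[0; 1; 3/2; 7/4; 15/8]  R=[2]  -> 31/16
v_7 [bbrbbbr]  L=[0; 1; 3/2; 7/4; 15/8]  R=[31/16; 2]  -> 61/32
v_8 [bbrbbbrb]  L=[0; 1; 3/2; 7/4; 15/8; 61/32]  R=[31/16; 2]  -> 123/64
v_9 [bbrbbbrbb]  L=[0; 1; 3/2; 7/4; 15/8; 61/32; 123/64]  R=[31/16; 2]  -> 247/128
v_10 [bbrbbbrbbr]  L=[0; 1; 3/2; 7/4; 15/8; 61/32; 123/64]  R=[247/128; 31/16; 2]  -> 493/256
v_11 [bbrbbbrbbrb]  L=[0; 1; 3/2; 7/4; 15/8; 61/32; 123/64; 493/256]  R=[247/128; 31/16; 2]  -> 987/512
v_12 [bbrbbbrbbrbr]  L=[0; 1; 3/2; 7/4; 15/8; 61/32; 123/64; 493/256]  R=[987/512; 247/128; 31/16; 2]  -> 1973/1024
v_13 [bbrbbbrbbrbrr]  L=[0; 1; 3/2; 7/4; 15/8; 61/32; 123/64; 493/256]  R=[1973/1024; 987/512; 247/128; 31/16; 2]  -> 3945/2048
v_14 [bbrbbbrbbrbrrr]  L=[0; 1; 3/2; 7/4; 15/8; 61/32; 123/64; 493/256]  R=[3945/2048; 1973/1024; 987/512; 247/128; 31/16; 2]  -> 7889/4096

7889/4096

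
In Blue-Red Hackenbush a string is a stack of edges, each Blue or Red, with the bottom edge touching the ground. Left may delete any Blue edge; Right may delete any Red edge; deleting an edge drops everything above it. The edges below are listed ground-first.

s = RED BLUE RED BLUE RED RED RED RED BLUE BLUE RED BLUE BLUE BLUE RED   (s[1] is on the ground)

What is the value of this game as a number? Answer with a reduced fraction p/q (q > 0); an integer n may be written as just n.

-12067/16384

edge 1 of 15 (RED): { — | 0 } ⇒ -1
edge 2 of 15 (BLUE): { -1 | 0 } ⇒ -1/2
edge 3 of 15 (RED): { -1 | -1/2, 0 } ⇒ -3/4
edge 4 of 15 (BLUE): { -1, -3/4 | -1/2, 0 } ⇒ -5/8
edge 5 of 15 (RED): { -1, -3/4 | -5/8, -1/2, 0 } ⇒ -11/16
edge 6 of 15 (RED): { -1, -3/4 | -11/16, -5/8, -1/2, 0 } ⇒ -23/32
edge 7 of 15 (RED): { -1, -3/4 | -23/32, -11/16, -5/8, -1/2, 0 } ⇒ -47/64
edge 8 of 15 (RED): { -1, -3/4 | -47/64, -23/32, -11/16, -5/8, -1/2, 0 } ⇒ -95/128
edge 9 of 15 (BLUE): { -1, -3/4, -95/128 | -47/64, -23/32, -11/16, -5/8, -1/2, 0 } ⇒ -189/256
edge 10 of 15 (BLUE): { -1, -3/4, -95/128, -189/256 | -47/64, -23/32, -11/16, -5/8, -1/2, 0 } ⇒ -377/512
edge 11 of 15 (RED): { -1, -3/4, -95/128, -189/256 | -377/512, -47/64, -23/32, -11/16, -5/8, -1/2, 0 } ⇒ -755/1024
edge 12 of 15 (BLUE): { -1, -3/4, -95/128, -189/256, -755/1024 | -377/512, -47/64, -23/32, -11/16, -5/8, -1/2, 0 } ⇒ -1509/2048
edge 13 of 15 (BLUE): { -1, -3/4, -95/128, -189/256, -755/1024, -1509/2048 | -377/512, -47/64, -23/32, -11/16, -5/8, -1/2, 0 } ⇒ -3017/4096
edge 14 of 15 (BLUE): { -1, -3/4, -95/128, -189/256, -755/1024, -1509/2048, -3017/4096 | -377/512, -47/64, -23/32, -11/16, -5/8, -1/2, 0 } ⇒ -6033/8192
edge 15 of 15 (RED): { -1, -3/4, -95/128, -189/256, -755/1024, -1509/2048, -3017/4096 | -6033/8192, -377/512, -47/64, -23/32, -11/16, -5/8, -1/2, 0 } ⇒ -12067/16384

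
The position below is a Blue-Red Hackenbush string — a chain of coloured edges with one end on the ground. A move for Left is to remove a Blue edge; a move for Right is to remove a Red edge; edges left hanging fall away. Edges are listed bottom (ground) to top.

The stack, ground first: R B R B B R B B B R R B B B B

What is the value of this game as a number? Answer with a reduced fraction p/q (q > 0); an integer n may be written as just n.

-9313/16384

edge 1 of 15 (R): { (no moves) | 0 } ⇒ -1
edge 2 of 15 (B): { -1 | 0 } ⇒ -1/2
edge 3 of 15 (R): { -1 | -1/2, 0 } ⇒ -3/4
edge 4 of 15 (B): { -1, -3/4 | -1/2, 0 } ⇒ -5/8
edge 5 of 15 (B): { -1, -3/4, -5/8 | -1/2, 0 } ⇒ -9/16
edge 6 of 15 (R): { -1, -3/4, -5/8 | -9/16, -1/2, 0 } ⇒ -19/32
edge 7 of 15 (B): { -1, -3/4, -5/8, -19/32 | -9/16, -1/2, 0 } ⇒ -37/64
edge 8 of 15 (B): { -1, -3/4, -5/8, -19/32, -37/64 | -9/16, -1/2, 0 } ⇒ -73/128
edge 9 of 15 (B): { -1, -3/4, -5/8, -19/32, -37/64, -73/128 | -9/16, -1/2, 0 } ⇒ -145/256
edge 10 of 15 (R): { -1, -3/4, -5/8, -19/32, -37/64, -73/128 | -145/256, -9/16, -1/2, 0 } ⇒ -291/512
edge 11 of 15 (R): { -1, -3/4, -5/8, -19/32, -37/64, -73/128 | -291/512, -145/256, -9/16, -1/2, 0 } ⇒ -583/1024
edge 12 of 15 (B): { -1, -3/4, -5/8, -19/32, -37/64, -73/128, -583/1024 | -291/512, -145/256, -9/16, -1/2, 0 } ⇒ -1165/2048
edge 13 of 15 (B): { -1, -3/4, -5/8, -19/32, -37/64, -73/128, -583/1024, -1165/2048 | -291/512, -145/256, -9/16, -1/2, 0 } ⇒ -2329/4096
edge 14 of 15 (B): { -1, -3/4, -5/8, -19/32, -37/64, -73/128, -583/1024, -1165/2048, -2329/4096 | -291/512, -145/256, -9/16, -1/2, 0 } ⇒ -4657/8192
edge 15 of 15 (B): { -1, -3/4, -5/8, -19/32, -37/64, -73/128, -583/1024, -1165/2048, -2329/4096, -4657/8192 | -291/512, -145/256, -9/16, -1/2, 0 } ⇒ -9313/16384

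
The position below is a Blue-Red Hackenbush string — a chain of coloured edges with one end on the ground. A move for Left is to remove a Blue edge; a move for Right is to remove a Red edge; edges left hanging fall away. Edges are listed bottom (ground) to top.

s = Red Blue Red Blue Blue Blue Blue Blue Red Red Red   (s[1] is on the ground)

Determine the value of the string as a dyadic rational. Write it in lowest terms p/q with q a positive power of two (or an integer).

Build g(s[:k]) for k = 1..11, string s = Red Blue Red Blue Blue Blue Blue Blue Red Red Red.
R: Left { none }, Right { 0 } — simplest -1
RB: Left { -1 }, Right { 0 } — simplest -1/2
RBR: Left { -1 }, Right { -1/2 0 } — simplest -3/4
RBRB: Left { -1 -3/4 }, Right { -1/2 0 } — simplest -5/8
RBRBB: Left { -1 -3/4 -5/8 }, Right { -1/2 0 } — simplest -9/16
RBRBBB: Left { -1 -3/4 -5/8 -9/16 }, Right { -1/2 0 } — simplest -17/32
RBRBBBB: Left { -1 -3/4 -5/8 -9/16 -17/32 }, Right { -1/2 0 } — simplest -33/64
RBRBBBBB: Left { -1 -3/4 -5/8 -9/16 -17/32 -33/64 }, Right { -1/2 0 } — simplest -65/128
RBRBBBBBR: Left { -1 -3/4 -5/8 -9/16 -17/32 -33/64 }, Right { -65/128 -1/2 0 } — simplest -131/256
RBRBBBBBRR: Left { -1 -3/4 -5/8 -9/16 -17/32 -33/64 }, Right { -131/256 -65/128 -1/2 0 } — simplest -263/512
RBRBBBBBRRR: Left { -1 -3/4 -5/8 -9/16 -17/32 -33/64 }, Right { -263/512 -131/256 -65/128 -1/2 0 } — simplest -527/1024

-527/1024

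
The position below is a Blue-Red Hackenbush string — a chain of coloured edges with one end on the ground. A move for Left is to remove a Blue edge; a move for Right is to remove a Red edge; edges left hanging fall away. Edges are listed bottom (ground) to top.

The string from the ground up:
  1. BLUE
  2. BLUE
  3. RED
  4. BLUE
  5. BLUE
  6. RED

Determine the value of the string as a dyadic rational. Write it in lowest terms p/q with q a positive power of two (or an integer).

29/16

g(B) = { 0 | none } so 1
g(BB) = { 0, 1 | none } so 2
g(BBR) = { 0, 1 | 2 } so 3/2
g(BBRB) = { 0, 1, 3/2 | 2 } so 7/4
g(BBRBB) = { 0, 1, 3/2, 7/4 | 2 } so 15/8
g(BBRBBR) = { 0, 1, 3/2, 7/4 | 15/8, 2 } so 29/16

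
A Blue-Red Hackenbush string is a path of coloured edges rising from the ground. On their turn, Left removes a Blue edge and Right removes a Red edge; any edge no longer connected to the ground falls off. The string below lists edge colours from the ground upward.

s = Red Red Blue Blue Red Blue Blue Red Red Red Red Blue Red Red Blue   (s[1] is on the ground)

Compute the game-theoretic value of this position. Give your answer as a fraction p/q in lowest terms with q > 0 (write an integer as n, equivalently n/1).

Build v(s[:k]) for k = 1..15, string s = Red Red Blue Blue Red Blue Blue Red Red Red Red Blue Red Red Blue.
v_1 [R]  L=[(no moves)]  R=[0]  → -1
v_2 [RR]  L=[(no moves)]  R=[-1; 0]  → -2
v_3 [RRB]  L=[-2]  R=[-1; 0]  → -3/2
v_4 [RRBB]  L=[-2; -3/2]  R=[-1; 0]  → -5/4
v_5 [RRBBR]  L=[-2; -3/2]  R=[-5/4; -1; 0]  → -11/8
v_6 [RRBBRB]  L=[-2; -3/2; -11/8]  R=[-5/4; -1; 0]  → -21/16
v_7 [RRBBRBB]  L=[-2; -3/2; -11/8; -21/16]  R=[-5/4; -1; 0]  → -41/32
v_8 [RRBBRBBR]  L=[-2; -3/2; -11/8; -21/16]  R=[-41/32; -5/4; -1; 0]  → -83/64
v_9 [RRBBRBBRR]  L=[-2; -3/2; -11/8; -21/16]  R=[-83/64; -41/32; -5/4; -1; 0]  → -167/128
v_10 [RRBBRBBRRR]  L=[-2; -3/2; -11/8; -21/16]  R=[-167/128; -83/64; -41/32; -5/4; -1; 0]  → -335/256
v_11 [RRBBRBBRRRR]  L=[-2; -3/2; -11/8; -21/16]  R=[-335/256; -167/128; -83/64; -41/32; -5/4; -1; 0]  → -671/512
v_12 [RRBBRBBRRRRB]  L=[-2; -3/2; -11/8; -21/16; -671/512]  R=[-335/256; -167/128; -83/64; -41/32; -5/4; -1; 0]  → -1341/1024
v_13 [RRBBRBBRRRRBR]  L=[-2; -3/2; -11/8; -21/16; -671/512]  R=[-1341/1024; -335/256; -167/128; -83/64; -41/32; -5/4; -1; 0]  → -2683/2048
v_14 [RRBBRBBRRRRBRR]  L=[-2; -3/2; -11/8; -21/16; -671/512]  R=[-2683/2048; -1341/1024; -335/256; -167/128; -83/64; -41/32; -5/4; -1; 0]  → -5367/4096
v_15 [RRBBRBBRRRRBRRB]  L=[-2; -3/2; -11/8; -21/16; -671/512; -5367/4096]  R=[-2683/2048; -1341/1024; -335/256; -167/128; -83/64; -41/32; -5/4; -1; 0]  → -10733/8192

-10733/8192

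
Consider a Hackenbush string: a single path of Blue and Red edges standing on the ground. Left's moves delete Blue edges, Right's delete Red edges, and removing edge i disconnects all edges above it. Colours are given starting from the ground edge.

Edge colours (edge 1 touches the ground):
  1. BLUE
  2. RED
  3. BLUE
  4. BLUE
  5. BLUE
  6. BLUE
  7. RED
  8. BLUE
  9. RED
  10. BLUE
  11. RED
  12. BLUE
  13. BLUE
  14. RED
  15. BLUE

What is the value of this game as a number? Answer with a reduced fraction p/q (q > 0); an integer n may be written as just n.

15707/16384

Build G(s[:k]) for k = 1..15, string s = BLUE RED BLUE BLUE BLUE BLUE RED BLUE RED BLUE RED BLUE BLUE RED BLUE.
1 of 15 · B · max L 0 · min R +∞ -> 1
2 of 15 · BR · max L 0 · min R 1 -> 1/2
3 of 15 · BRB · max L 1/2 · min R 1 -> 3/4
4 of 15 · BRBB · max L 3/4 · min R 1 -> 7/8
5 of 15 · BRBBB · max L 7/8 · min R 1 -> 15/16
6 of 15 · BRBBBB · max L 15/16 · min R 1 -> 31/32
7 of 15 · BRBBBBR · max L 15/16 · min R 31/32 -> 61/64
8 of 15 · BRBBBBRB · max L 61/64 · min R 31/32 -> 123/128
9 of 15 · BRBBBBRBR · max L 61/64 · min R 123/128 -> 245/256
10 of 15 · BRBBBBRBRB · max L 245/256 · min R 123/128 -> 491/512
11 of 15 · BRBBBBRBRBR · max L 245/256 · min R 491/512 -> 981/1024
12 of 15 · BRBBBBRBRBRB · max L 981/1024 · min R 491/512 -> 1963/2048
13 of 15 · BRBBBBRBRBRBB · max L 1963/2048 · min R 491/512 -> 3927/4096
14 of 15 · BRBBBBRBRBRBBR · max L 1963/2048 · min R 3927/4096 -> 7853/8192
15 of 15 · BRBBBBRBRBRBBRB · max L 7853/8192 · min R 3927/4096 -> 15707/16384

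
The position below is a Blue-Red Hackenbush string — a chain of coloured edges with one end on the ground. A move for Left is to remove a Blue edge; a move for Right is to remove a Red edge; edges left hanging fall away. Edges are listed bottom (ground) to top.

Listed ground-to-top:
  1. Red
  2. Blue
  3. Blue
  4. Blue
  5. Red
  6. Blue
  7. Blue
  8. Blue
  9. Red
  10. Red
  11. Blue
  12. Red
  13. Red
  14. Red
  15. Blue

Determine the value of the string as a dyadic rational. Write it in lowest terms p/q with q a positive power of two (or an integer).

-2269/16384

Build g(s[:k]) for k = 1..15, string s = Red Blue Blue Blue Red Blue Blue Blue Red Red Blue Red Red Red Blue.
g(R) = { · | 0 } -> -1
g(RB) = { -1 | 0 } -> -1/2
g(RBB) = { -1, -1/2 | 0 } -> -1/4
g(RBBB) = { -1, -1/2, -1/4 | 0 } -> -1/8
g(RBBBR) = { -1, -1/2, -1/4 | -1/8, 0 } -> -3/16
g(RBBBRB) = { -1, -1/2, -1/4, -3/16 | -1/8, 0 } -> -5/32
g(RBBBRBB) = { -1, -1/2, -1/4, -3/16, -5/32 | -1/8, 0 } -> -9/64
g(RBBBRBBB) = { -1, -1/2, -1/4, -3/16, -5/32, -9/64 | -1/8, 0 } -> -17/128
g(RBBBRBBBR) = { -1, -1/2, -1/4, -3/16, -5/32, -9/64 | -17/128, -1/8, 0 } -> -35/256
g(RBBBRBBBRR) = { -1, -1/2, -1/4, -3/16, -5/32, -9/64 | -35/256, -17/128, -1/8, 0 } -> -71/512
g(RBBBRBBBRRB) = { -1, -1/2, -1/4, -3/16, -5/32, -9/64, -71/512 | -35/256, -17/128, -1/8, 0 } -> -141/1024
g(RBBBRBBBRRBR) = { -1, -1/2, -1/4, -3/16, -5/32, -9/64, -71/512 | -141/1024, -35/256, -17/128, -1/8, 0 } -> -283/2048
g(RBBBRBBBRRBRR) = { -1, -1/2, -1/4, -3/16, -5/32, -9/64, -71/512 | -283/2048, -141/1024, -35/256, -17/128, -1/8, 0 } -> -567/4096
g(RBBBRBBBRRBRRR) = { -1, -1/2, -1/4, -3/16, -5/32, -9/64, -71/512 | -567/4096, -283/2048, -141/1024, -35/256, -17/128, -1/8, 0 } -> -1135/8192
g(RBBBRBBBRRBRRRB) = { -1, -1/2, -1/4, -3/16, -5/32, -9/64, -71/512, -1135/8192 | -567/4096, -283/2048, -141/1024, -35/256, -17/128, -1/8, 0 } -> -2269/16384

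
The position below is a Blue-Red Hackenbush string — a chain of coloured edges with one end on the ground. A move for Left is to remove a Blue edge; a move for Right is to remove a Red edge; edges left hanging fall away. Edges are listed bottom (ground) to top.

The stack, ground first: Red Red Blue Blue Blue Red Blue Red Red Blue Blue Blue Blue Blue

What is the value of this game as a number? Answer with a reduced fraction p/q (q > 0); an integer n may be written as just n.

-4801/4096

Recurse on prefixes of the 14-edge string Red Red Blue Blue Blue Red Blue Red Red Blue Blue Blue Blue Blue:
step 1: add Red to get R; options L={ — } R={ 0 } -> -1
step 2: add Red to get RR; options L={ — } R={ -1, 0 } -> -2
step 3: add Blue to get RRB; options L={ -2 } R={ -1, 0 } -> -3/2
step 4: add Blue to get RRBB; options L={ -2, -3/2 } R={ -1, 0 } -> -5/4
step 5: add Blue to get RRBBB; options L={ -2, -3/2, -5/4 } R={ -1, 0 } -> -9/8
step 6: add Red to get RRBBBR; options L={ -2, -3/2, -5/4 } R={ -9/8, -1, 0 } -> -19/16
step 7: add Blue to get RRBBBRB; options L={ -2, -3/2, -5/4, -19/16 } R={ -9/8, -1, 0 } -> -37/32
step 8: add Red to get RRBBBRBR; options L={ -2, -3/2, -5/4, -19/16 } R={ -37/32, -9/8, -1, 0 } -> -75/64
step 9: add Red to get RRBBBRBRR; options L={ -2, -3/2, -5/4, -19/16 } R={ -75/64, -37/32, -9/8, -1, 0 } -> -151/128
step 10: add Blue to get RRBBBRBRRB; options L={ -2, -3/2, -5/4, -19/16, -151/128 } R={ -75/64, -37/32, -9/8, -1, 0 } -> -301/256
step 11: add Blue to get RRBBBRBRRBB; options L={ -2, -3/2, -5/4, -19/16, -151/128, -301/256 } R={ -75/64, -37/32, -9/8, -1, 0 } -> -601/512
step 12: add Blue to get RRBBBRBRRBBB; options L={ -2, -3/2, -5/4, -19/16, -151/128, -301/256, -601/512 } R={ -75/64, -37/32, -9/8, -1, 0 } -> -1201/1024
step 13: add Blue to get RRBBBRBRRBBBB; options L={ -2, -3/2, -5/4, -19/16, -151/128, -301/256, -601/512, -1201/1024 } R={ -75/64, -37/32, -9/8, -1, 0 } -> -2401/2048
step 14: add Blue to get RRBBBRBRRBBBBB; options L={ -2, -3/2, -5/4, -19/16, -151/128, -301/256, -601/512, -1201/1024, -2401/2048 } R={ -75/64, -37/32, -9/8, -1, 0 } -> -4801/4096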